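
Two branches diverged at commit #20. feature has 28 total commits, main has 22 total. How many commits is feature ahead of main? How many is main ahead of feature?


Common ancestor: commit #20
feature commits after divergence: 28 - 20 = 8
main commits after divergence: 22 - 20 = 2
feature is 8 commits ahead of main
main is 2 commits ahead of feature

feature ahead: 8, main ahead: 2


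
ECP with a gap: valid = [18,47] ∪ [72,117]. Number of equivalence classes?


Valid ranges: [18,47] and [72,117]
Class 1: x < 18 — invalid
Class 2: 18 ≤ x ≤ 47 — valid
Class 3: 47 < x < 72 — invalid (gap between ranges)
Class 4: 72 ≤ x ≤ 117 — valid
Class 5: x > 117 — invalid
Total equivalence classes: 5

5 equivalence classes


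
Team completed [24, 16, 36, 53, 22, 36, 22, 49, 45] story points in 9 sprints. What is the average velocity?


Formula: Avg velocity = Total points / Number of sprints
Points: [24, 16, 36, 53, 22, 36, 22, 49, 45]
Sum = 24 + 16 + 36 + 53 + 22 + 36 + 22 + 49 + 45 = 303
Avg velocity = 303 / 9 = 33.67 points/sprint

33.67 points/sprint


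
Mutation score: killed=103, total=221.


Mutation score = killed / total * 100
Mutation score = 103 / 221 * 100
Mutation score = 46.61%

46.61%


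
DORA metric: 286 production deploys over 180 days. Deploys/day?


Formula: deployments per day = releases / days
= 286 / 180
= 1.589 deploys/day
(equivalently, 11.12 deploys/week)

1.589 deploys/day


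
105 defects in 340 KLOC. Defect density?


Defect density = defects / KLOC
Defect density = 105 / 340
Defect density = 0.309 defects/KLOC

0.309 defects/KLOC


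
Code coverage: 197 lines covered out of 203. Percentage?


Coverage = covered / total * 100
Coverage = 197 / 203 * 100
Coverage = 97.04%

97.04%


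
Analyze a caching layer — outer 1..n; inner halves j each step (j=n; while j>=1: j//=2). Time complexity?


Reasoning: n times log n
Complexity: O(n log n)

O(n log n)


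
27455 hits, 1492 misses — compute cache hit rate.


Formula: hit rate = hits / (hits + misses) * 100
hit rate = 27455 / (27455 + 1492) * 100
hit rate = 27455 / 28947 * 100
hit rate = 94.85%

94.85%


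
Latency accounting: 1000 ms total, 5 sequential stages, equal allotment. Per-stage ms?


Formula: per_stage = total_budget / stages
per_stage = 1000 / 5
per_stage = 200.0 ms

200.0 ms


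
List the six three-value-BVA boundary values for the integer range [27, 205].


Range: [27, 205]
Boundaries: just below min, min, min+1, max-1, max, just above max
Values: [26, 27, 28, 204, 205, 206]

[26, 27, 28, 204, 205, 206]


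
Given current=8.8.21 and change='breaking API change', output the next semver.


Current: 8.8.21
Change category: 'breaking API change' → major bump
SemVer rule: major bump → increment MAJOR, reset MINOR and PATCH to 0
New: 9.0.0

9.0.0


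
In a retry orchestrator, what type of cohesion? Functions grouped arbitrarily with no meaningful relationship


Reasoning: Worst: random grouping
Type: Coincidental cohesion

Coincidental cohesion


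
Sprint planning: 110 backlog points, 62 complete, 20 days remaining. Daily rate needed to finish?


Formula: Required rate = Remaining points / Days left
Remaining = 110 - 62 = 48 points
Required rate = 48 / 20 = 2.4 points/day

2.4 points/day


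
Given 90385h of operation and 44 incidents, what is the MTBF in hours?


Formula: MTBF = Total operating time / Number of failures
MTBF = 90385 / 44
MTBF = 2054.2 hours

2054.2 hours


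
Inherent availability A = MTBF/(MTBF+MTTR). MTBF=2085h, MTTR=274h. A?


Availability = MTBF / (MTBF + MTTR)
Availability = 2085 / (2085 + 274)
Availability = 2085 / 2359
Availability = 88.3849%

88.3849%


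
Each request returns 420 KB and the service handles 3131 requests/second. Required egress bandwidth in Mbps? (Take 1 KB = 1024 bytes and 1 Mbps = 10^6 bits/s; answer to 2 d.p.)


Formula: Mbps = payload_bytes * RPS * 8 / 1e6
Payload per request = 420 KB = 420 * 1024 = 430080 bytes
Total bytes/sec = 430080 * 3131 = 1346580480
Total bits/sec = 1346580480 * 8 = 10772643840
Mbps = 10772643840 / 1e6 = 10772.64

10772.64 Mbps


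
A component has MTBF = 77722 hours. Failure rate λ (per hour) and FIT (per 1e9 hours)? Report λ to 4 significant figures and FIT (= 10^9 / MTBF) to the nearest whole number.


Formula: λ = 1 / MTBF; FIT = λ × 1e9 = 1e9 / MTBF
λ = 1 / 77722 ≈ 1.287e-05 failures/hour
FIT = 1e9 / 77722 ≈ 12866 failures per 1e9 hours (nearest whole number)

λ = 1.287e-05 /h, FIT = 12866


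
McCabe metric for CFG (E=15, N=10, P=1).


Formula: V(G) = E - N + 2P
V(G) = 15 - 10 + 2*1
V(G) = 5 + 2
V(G) = 7

7


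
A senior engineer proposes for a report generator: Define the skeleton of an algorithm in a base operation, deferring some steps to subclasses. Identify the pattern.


This matches the Template Method pattern

Template Method


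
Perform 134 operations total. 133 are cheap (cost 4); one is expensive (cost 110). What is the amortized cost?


Formula: Amortized cost = Total cost / Operations
Total cost = (133 * 4) + (1 * 110)
Total cost = 532 + 110 = 642
Amortized = 642 / 134 = 4.791

4.791


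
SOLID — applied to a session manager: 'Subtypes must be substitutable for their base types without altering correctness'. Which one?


This describes the Liskov Substitution Principle (LSP)

Liskov Substitution Principle (LSP)


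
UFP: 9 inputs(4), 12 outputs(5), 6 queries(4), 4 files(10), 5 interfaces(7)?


UFP = EI*4 + EO*5 + EQ*4 + ILF*10 + EIF*7
UFP = 9*4 + 12*5 + 6*4 + 4*10 + 5*7
UFP = 36 + 60 + 24 + 40 + 35
UFP = 195

195


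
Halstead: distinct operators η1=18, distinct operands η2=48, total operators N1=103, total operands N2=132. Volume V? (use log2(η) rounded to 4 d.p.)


Formula: V = N * log2(η), where N = N1 + N2 and η = η1 + η2
η = 18 + 48 = 66
N = 103 + 132 = 235
log2(66) ≈ 6.0444
V = 235 * 6.0444 = 1420.43

1420.43


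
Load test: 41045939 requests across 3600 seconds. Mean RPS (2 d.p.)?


Formula: throughput = requests / seconds
throughput = 41045939 / 3600
throughput = 11401.65 requests/second

11401.65 requests/second


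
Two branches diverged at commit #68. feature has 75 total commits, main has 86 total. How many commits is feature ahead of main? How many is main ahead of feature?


Common ancestor: commit #68
feature commits after divergence: 75 - 68 = 7
main commits after divergence: 86 - 68 = 18
feature is 7 commits ahead of main
main is 18 commits ahead of feature

feature ahead: 7, main ahead: 18


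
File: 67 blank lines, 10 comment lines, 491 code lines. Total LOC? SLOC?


Total LOC = blank + comment + code
Total LOC = 67 + 10 + 491 = 568
SLOC (source only) = code = 491

Total LOC: 568, SLOC: 491


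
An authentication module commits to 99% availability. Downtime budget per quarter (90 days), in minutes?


Formula: allowed downtime = period * (100 - SLA) / 100
Period (quarter (90 days)) = 129600 minutes
Unavailability fraction = (100 - 99.0) / 100
Allowed downtime = 129600 * (100 - 99.0) / 100
Allowed downtime = 1296.0 minutes

1296.0 minutes


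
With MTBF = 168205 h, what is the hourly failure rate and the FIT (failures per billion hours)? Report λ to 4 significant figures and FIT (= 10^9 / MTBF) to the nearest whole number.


Formula: λ = 1 / MTBF; FIT = λ × 1e9 = 1e9 / MTBF
λ = 1 / 168205 ≈ 5.945e-06 failures/hour
FIT = 1e9 / 168205 ≈ 5945 failures per 1e9 hours (nearest whole number)

λ = 5.945e-06 /h, FIT = 5945


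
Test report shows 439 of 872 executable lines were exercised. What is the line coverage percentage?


Coverage = covered / total * 100
Coverage = 439 / 872 * 100
Coverage = 50.34%

50.34%


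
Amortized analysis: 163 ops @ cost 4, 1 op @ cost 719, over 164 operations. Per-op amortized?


Formula: Amortized cost = Total cost / Operations
Total cost = (163 * 4) + (1 * 719)
Total cost = 652 + 719 = 1371
Amortized = 1371 / 164 = 8.3598

8.3598


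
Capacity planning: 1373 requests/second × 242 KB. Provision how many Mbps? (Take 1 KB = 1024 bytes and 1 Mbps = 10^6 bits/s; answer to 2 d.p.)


Formula: Mbps = payload_bytes * RPS * 8 / 1e6
Payload per request = 242 KB = 242 * 1024 = 247808 bytes
Total bytes/sec = 247808 * 1373 = 340240384
Total bits/sec = 340240384 * 8 = 2721923072
Mbps = 2721923072 / 1e6 = 2721.92

2721.92 Mbps


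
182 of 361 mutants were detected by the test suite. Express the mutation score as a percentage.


Mutation score = killed / total * 100
Mutation score = 182 / 361 * 100
Mutation score = 50.42%

50.42%


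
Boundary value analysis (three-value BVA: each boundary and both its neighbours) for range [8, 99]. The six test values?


Range: [8, 99]
Boundaries: just below min, min, min+1, max-1, max, just above max
Values: [7, 8, 9, 98, 99, 100]

[7, 8, 9, 98, 99, 100]


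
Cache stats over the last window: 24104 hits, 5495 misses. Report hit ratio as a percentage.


Formula: hit rate = hits / (hits + misses) * 100
hit rate = 24104 / (24104 + 5495) * 100
hit rate = 24104 / 29599 * 100
hit rate = 81.44%

81.44%


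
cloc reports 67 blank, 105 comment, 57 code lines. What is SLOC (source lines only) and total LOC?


Total LOC = blank + comment + code
Total LOC = 67 + 105 + 57 = 229
SLOC (source only) = code = 57

Total LOC: 229, SLOC: 57


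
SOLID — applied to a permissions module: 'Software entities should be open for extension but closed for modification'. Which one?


This describes the Open/Closed Principle (OCP)

Open/Closed Principle (OCP)


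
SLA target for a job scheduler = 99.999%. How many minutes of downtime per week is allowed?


Formula: allowed downtime = period * (100 - SLA) / 100
Period (week) = 10080 minutes
Unavailability fraction = (100 - 99.999) / 100
Allowed downtime = 10080 * (100 - 99.999) / 100
Allowed downtime = 0.1008 minutes

0.1008 minutes


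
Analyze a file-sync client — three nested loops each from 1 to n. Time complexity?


Reasoning: three levels of nesting over n
Complexity: O(n^3)

O(n^3)


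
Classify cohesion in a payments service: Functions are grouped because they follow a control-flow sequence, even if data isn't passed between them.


Reasoning: Grouped by order of execution within a routine, not by data flow
Type: Procedural cohesion

Procedural cohesion


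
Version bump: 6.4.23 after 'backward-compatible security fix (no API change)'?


Current: 6.4.23
Change category: 'backward-compatible security fix (no API change)' → patch bump
SemVer rule: patch bump → increment PATCH (MAJOR and MINOR unchanged)
New: 6.4.24

6.4.24


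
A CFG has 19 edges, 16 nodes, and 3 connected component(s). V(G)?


Formula: V(G) = E - N + 2P
V(G) = 19 - 16 + 2*3
V(G) = 3 + 6
V(G) = 9

9


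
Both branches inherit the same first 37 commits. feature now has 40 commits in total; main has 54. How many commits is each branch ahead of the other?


Common ancestor: commit #37
feature commits after divergence: 40 - 37 = 3
main commits after divergence: 54 - 37 = 17
feature is 3 commits ahead of main
main is 17 commits ahead of feature

feature ahead: 3, main ahead: 17


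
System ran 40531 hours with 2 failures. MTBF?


Formula: MTBF = Total operating time / Number of failures
MTBF = 40531 / 2
MTBF = 20265.5 hours

20265.5 hours


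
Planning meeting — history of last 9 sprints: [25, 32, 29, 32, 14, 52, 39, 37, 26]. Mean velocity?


Formula: Avg velocity = Total points / Number of sprints
Points: [25, 32, 29, 32, 14, 52, 39, 37, 26]
Sum = 25 + 32 + 29 + 32 + 14 + 52 + 39 + 37 + 26 = 286
Avg velocity = 286 / 9 = 31.78 points/sprint

31.78 points/sprint


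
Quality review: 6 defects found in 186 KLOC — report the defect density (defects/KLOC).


Defect density = defects / KLOC
Defect density = 6 / 186
Defect density = 0.032 defects/KLOC

0.032 defects/KLOC


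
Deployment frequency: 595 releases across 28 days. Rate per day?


Formula: deployments per day = releases / days
= 595 / 28
= 21.25 deploys/day
(equivalently, 148.75 deploys/week)

21.25 deploys/day


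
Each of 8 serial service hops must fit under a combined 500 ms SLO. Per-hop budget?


Formula: per_stage = total_budget / stages
per_stage = 500 / 8
per_stage = 62.5 ms

62.5 ms


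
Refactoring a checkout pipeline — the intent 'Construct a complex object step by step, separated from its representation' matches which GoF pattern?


This matches the Builder pattern

Builder


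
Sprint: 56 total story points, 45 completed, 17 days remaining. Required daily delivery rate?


Formula: Required rate = Remaining points / Days left
Remaining = 56 - 45 = 11 points
Required rate = 11 / 17 = 0.65 points/day

0.65 points/day


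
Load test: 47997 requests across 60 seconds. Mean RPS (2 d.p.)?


Formula: throughput = requests / seconds
throughput = 47997 / 60
throughput = 799.95 requests/second

799.95 requests/second


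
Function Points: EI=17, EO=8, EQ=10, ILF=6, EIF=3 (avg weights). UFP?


UFP = EI*4 + EO*5 + EQ*4 + ILF*10 + EIF*7
UFP = 17*4 + 8*5 + 10*4 + 6*10 + 3*7
UFP = 68 + 40 + 40 + 60 + 21
UFP = 229

229


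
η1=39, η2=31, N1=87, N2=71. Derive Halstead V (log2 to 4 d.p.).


Formula: V = N * log2(η), where N = N1 + N2 and η = η1 + η2
η = 39 + 31 = 70
N = 87 + 71 = 158
log2(70) ≈ 6.1293
V = 158 * 6.1293 = 968.43

968.43


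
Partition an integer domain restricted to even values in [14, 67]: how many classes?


Constraint: even integers in [14, 67]
Class 1: x < 14 — out-of-range invalid
Class 2: x in [14,67] but odd — wrong type invalid
Class 3: x in [14,67] and even — valid
Class 4: x > 67 — out-of-range invalid
Total equivalence classes: 4

4 equivalence classes


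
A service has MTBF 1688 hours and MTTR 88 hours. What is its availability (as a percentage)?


Availability = MTBF / (MTBF + MTTR)
Availability = 1688 / (1688 + 88)
Availability = 1688 / 1776
Availability = 95.045%

95.045%


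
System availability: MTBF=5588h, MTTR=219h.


Availability = MTBF / (MTBF + MTTR)
Availability = 5588 / (5588 + 219)
Availability = 5588 / 5807
Availability = 96.2287%

96.2287%


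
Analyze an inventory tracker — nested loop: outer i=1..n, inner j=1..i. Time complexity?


Reasoning: triangle: n(n+1)/2 ~ n^2/2
Complexity: O(n^2)

O(n^2)


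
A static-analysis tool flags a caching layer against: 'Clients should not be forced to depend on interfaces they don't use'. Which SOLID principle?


This describes the Interface Segregation Principle (ISP)

Interface Segregation Principle (ISP)


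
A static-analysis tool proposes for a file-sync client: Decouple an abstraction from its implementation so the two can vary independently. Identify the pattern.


This matches the Bridge pattern

Bridge


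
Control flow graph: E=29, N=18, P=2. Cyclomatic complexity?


Formula: V(G) = E - N + 2P
V(G) = 29 - 18 + 2*2
V(G) = 11 + 4
V(G) = 15

15


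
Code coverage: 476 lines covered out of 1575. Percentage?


Coverage = covered / total * 100
Coverage = 476 / 1575 * 100
Coverage = 30.22%

30.22%


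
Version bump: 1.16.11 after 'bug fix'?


Current: 1.16.11
Change category: 'bug fix' → patch bump
SemVer rule: patch bump → increment PATCH (MAJOR and MINOR unchanged)
New: 1.16.12

1.16.12


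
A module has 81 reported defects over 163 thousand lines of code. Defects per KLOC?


Defect density = defects / KLOC
Defect density = 81 / 163
Defect density = 0.497 defects/KLOC

0.497 defects/KLOC


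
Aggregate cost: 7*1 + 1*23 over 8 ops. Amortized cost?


Formula: Amortized cost = Total cost / Operations
Total cost = (7 * 1) + (1 * 23)
Total cost = 7 + 23 = 30
Amortized = 30 / 8 = 3.75

3.75


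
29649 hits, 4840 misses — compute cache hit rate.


Formula: hit rate = hits / (hits + misses) * 100
hit rate = 29649 / (29649 + 4840) * 100
hit rate = 29649 / 34489 * 100
hit rate = 85.97%

85.97%


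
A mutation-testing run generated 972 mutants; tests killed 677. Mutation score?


Mutation score = killed / total * 100
Mutation score = 677 / 972 * 100
Mutation score = 69.65%

69.65%


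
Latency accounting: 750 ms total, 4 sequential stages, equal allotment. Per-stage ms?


Formula: per_stage = total_budget / stages
per_stage = 750 / 4
per_stage = 187.5 ms

187.5 ms


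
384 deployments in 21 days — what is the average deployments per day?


Formula: deployments per day = releases / days
= 384 / 21
= 18.286 deploys/day
(equivalently, 128.0 deploys/week)

18.286 deploys/day


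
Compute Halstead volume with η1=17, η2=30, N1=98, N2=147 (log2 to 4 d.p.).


Formula: V = N * log2(η), where N = N1 + N2 and η = η1 + η2
η = 17 + 30 = 47
N = 98 + 147 = 245
log2(47) ≈ 5.5546
V = 245 * 5.5546 = 1360.88

1360.88


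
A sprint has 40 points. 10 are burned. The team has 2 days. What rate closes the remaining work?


Formula: Required rate = Remaining points / Days left
Remaining = 40 - 10 = 30 points
Required rate = 30 / 2 = 15.0 points/day

15.0 points/day


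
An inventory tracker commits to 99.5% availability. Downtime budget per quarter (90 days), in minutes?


Formula: allowed downtime = period * (100 - SLA) / 100
Period (quarter (90 days)) = 129600 minutes
Unavailability fraction = (100 - 99.5) / 100
Allowed downtime = 129600 * (100 - 99.5) / 100
Allowed downtime = 648.0 minutes

648.0 minutes


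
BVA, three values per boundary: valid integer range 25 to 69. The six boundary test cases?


Range: [25, 69]
Boundaries: just below min, min, min+1, max-1, max, just above max
Values: [24, 25, 26, 68, 69, 70]

[24, 25, 26, 68, 69, 70]


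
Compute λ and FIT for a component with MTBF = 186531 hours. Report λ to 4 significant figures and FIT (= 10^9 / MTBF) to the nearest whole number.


Formula: λ = 1 / MTBF; FIT = λ × 1e9 = 1e9 / MTBF
λ = 1 / 186531 ≈ 5.361e-06 failures/hour
FIT = 1e9 / 186531 ≈ 5361 failures per 1e9 hours (nearest whole number)

λ = 5.361e-06 /h, FIT = 5361


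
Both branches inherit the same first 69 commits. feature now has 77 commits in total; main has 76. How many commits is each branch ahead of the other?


Common ancestor: commit #69
feature commits after divergence: 77 - 69 = 8
main commits after divergence: 76 - 69 = 7
feature is 8 commits ahead of main
main is 7 commits ahead of feature

feature ahead: 8, main ahead: 7


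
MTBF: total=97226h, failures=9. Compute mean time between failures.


Formula: MTBF = Total operating time / Number of failures
MTBF = 97226 / 9
MTBF = 10802.89 hours

10802.89 hours


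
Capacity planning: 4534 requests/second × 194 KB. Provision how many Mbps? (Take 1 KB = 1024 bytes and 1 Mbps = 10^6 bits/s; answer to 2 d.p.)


Formula: Mbps = payload_bytes * RPS * 8 / 1e6
Payload per request = 194 KB = 194 * 1024 = 198656 bytes
Total bytes/sec = 198656 * 4534 = 900706304
Total bits/sec = 900706304 * 8 = 7205650432
Mbps = 7205650432 / 1e6 = 7205.65

7205.65 Mbps


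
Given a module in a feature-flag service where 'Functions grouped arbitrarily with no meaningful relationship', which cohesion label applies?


Reasoning: Worst: random grouping
Type: Coincidental cohesion

Coincidental cohesion


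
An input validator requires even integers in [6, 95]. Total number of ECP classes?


Constraint: even integers in [6, 95]
Class 1: x < 6 — out-of-range invalid
Class 2: x in [6,95] but odd — wrong type invalid
Class 3: x in [6,95] and even — valid
Class 4: x > 95 — out-of-range invalid
Total equivalence classes: 4

4 equivalence classes


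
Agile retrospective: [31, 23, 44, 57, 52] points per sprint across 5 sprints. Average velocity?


Formula: Avg velocity = Total points / Number of sprints
Points: [31, 23, 44, 57, 52]
Sum = 31 + 23 + 44 + 57 + 52 = 207
Avg velocity = 207 / 5 = 41.4 points/sprint

41.4 points/sprint


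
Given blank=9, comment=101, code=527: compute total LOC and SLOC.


Total LOC = blank + comment + code
Total LOC = 9 + 101 + 527 = 637
SLOC (source only) = code = 527

Total LOC: 637, SLOC: 527


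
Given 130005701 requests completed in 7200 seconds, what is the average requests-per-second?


Formula: throughput = requests / seconds
throughput = 130005701 / 7200
throughput = 18056.35 requests/second

18056.35 requests/second


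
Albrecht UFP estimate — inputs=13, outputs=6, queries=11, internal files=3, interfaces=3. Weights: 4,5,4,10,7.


UFP = EI*4 + EO*5 + EQ*4 + ILF*10 + EIF*7
UFP = 13*4 + 6*5 + 11*4 + 3*10 + 3*7
UFP = 52 + 30 + 44 + 30 + 21
UFP = 177

177


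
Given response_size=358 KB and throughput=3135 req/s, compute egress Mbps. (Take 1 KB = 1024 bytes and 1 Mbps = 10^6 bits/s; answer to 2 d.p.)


Formula: Mbps = payload_bytes * RPS * 8 / 1e6
Payload per request = 358 KB = 358 * 1024 = 366592 bytes
Total bytes/sec = 366592 * 3135 = 1149265920
Total bits/sec = 1149265920 * 8 = 9194127360
Mbps = 9194127360 / 1e6 = 9194.13

9194.13 Mbps


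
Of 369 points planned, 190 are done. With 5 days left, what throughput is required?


Formula: Required rate = Remaining points / Days left
Remaining = 369 - 190 = 179 points
Required rate = 179 / 5 = 35.8 points/day

35.8 points/day


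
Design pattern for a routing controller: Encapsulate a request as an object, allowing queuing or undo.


This matches the Command pattern

Command


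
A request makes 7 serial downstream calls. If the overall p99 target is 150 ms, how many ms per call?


Formula: per_stage = total_budget / stages
per_stage = 150 / 7
per_stage = 21.43 ms

21.43 ms


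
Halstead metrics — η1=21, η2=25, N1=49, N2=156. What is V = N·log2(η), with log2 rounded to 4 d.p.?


Formula: V = N * log2(η), where N = N1 + N2 and η = η1 + η2
η = 21 + 25 = 46
N = 49 + 156 = 205
log2(46) ≈ 5.5236
V = 205 * 5.5236 = 1132.34

1132.34


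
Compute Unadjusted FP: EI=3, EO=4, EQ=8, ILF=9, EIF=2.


UFP = EI*4 + EO*5 + EQ*4 + ILF*10 + EIF*7
UFP = 3*4 + 4*5 + 8*4 + 9*10 + 2*7
UFP = 12 + 20 + 32 + 90 + 14
UFP = 168

168


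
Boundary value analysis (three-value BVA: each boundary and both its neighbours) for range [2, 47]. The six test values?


Range: [2, 47]
Boundaries: just below min, min, min+1, max-1, max, just above max
Values: [1, 2, 3, 46, 47, 48]

[1, 2, 3, 46, 47, 48]


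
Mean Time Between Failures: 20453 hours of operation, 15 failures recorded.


Formula: MTBF = Total operating time / Number of failures
MTBF = 20453 / 15
MTBF = 1363.53 hours

1363.53 hours


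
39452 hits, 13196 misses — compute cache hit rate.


Formula: hit rate = hits / (hits + misses) * 100
hit rate = 39452 / (39452 + 13196) * 100
hit rate = 39452 / 52648 * 100
hit rate = 74.94%

74.94%


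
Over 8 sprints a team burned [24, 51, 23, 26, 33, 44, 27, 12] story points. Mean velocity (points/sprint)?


Formula: Avg velocity = Total points / Number of sprints
Points: [24, 51, 23, 26, 33, 44, 27, 12]
Sum = 24 + 51 + 23 + 26 + 33 + 44 + 27 + 12 = 240
Avg velocity = 240 / 8 = 30.0 points/sprint

30.0 points/sprint


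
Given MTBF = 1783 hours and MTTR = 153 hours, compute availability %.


Availability = MTBF / (MTBF + MTTR)
Availability = 1783 / (1783 + 153)
Availability = 1783 / 1936
Availability = 92.0971%

92.0971%


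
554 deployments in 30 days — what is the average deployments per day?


Formula: deployments per day = releases / days
= 554 / 30
= 18.467 deploys/day
(equivalently, 129.27 deploys/week)

18.467 deploys/day


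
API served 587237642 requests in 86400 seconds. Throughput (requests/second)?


Formula: throughput = requests / seconds
throughput = 587237642 / 86400
throughput = 6796.73 requests/second

6796.73 requests/second


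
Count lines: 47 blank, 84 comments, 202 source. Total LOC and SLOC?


Total LOC = blank + comment + code
Total LOC = 47 + 84 + 202 = 333
SLOC (source only) = code = 202

Total LOC: 333, SLOC: 202


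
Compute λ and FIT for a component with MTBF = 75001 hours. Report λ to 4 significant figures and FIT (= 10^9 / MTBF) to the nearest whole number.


Formula: λ = 1 / MTBF; FIT = λ × 1e9 = 1e9 / MTBF
λ = 1 / 75001 ≈ 1.333e-05 failures/hour
FIT = 1e9 / 75001 ≈ 13333 failures per 1e9 hours (nearest whole number)

λ = 1.333e-05 /h, FIT = 13333


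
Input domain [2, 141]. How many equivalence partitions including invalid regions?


Valid range: [2, 141]
Class 1: x < 2 — invalid
Class 2: 2 ≤ x ≤ 141 — valid
Class 3: x > 141 — invalid
Total equivalence classes: 3

3 equivalence classes


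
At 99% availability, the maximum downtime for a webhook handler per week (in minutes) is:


Formula: allowed downtime = period * (100 - SLA) / 100
Period (week) = 10080 minutes
Unavailability fraction = (100 - 99.0) / 100
Allowed downtime = 10080 * (100 - 99.0) / 100
Allowed downtime = 100.8 minutes

100.8 minutes


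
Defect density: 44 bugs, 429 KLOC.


Defect density = defects / KLOC
Defect density = 44 / 429
Defect density = 0.103 defects/KLOC

0.103 defects/KLOC


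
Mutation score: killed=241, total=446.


Mutation score = killed / total * 100
Mutation score = 241 / 446 * 100
Mutation score = 54.04%

54.04%


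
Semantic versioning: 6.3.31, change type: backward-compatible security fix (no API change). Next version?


Current: 6.3.31
Change category: 'backward-compatible security fix (no API change)' → patch bump
SemVer rule: patch bump → increment PATCH (MAJOR and MINOR unchanged)
New: 6.3.32

6.3.32


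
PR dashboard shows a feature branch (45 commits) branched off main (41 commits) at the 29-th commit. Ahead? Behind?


Common ancestor: commit #29
feature commits after divergence: 45 - 29 = 16
main commits after divergence: 41 - 29 = 12
feature is 16 commits ahead of main
main is 12 commits ahead of feature

feature ahead: 16, main ahead: 12


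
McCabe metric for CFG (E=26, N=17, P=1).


Formula: V(G) = E - N + 2P
V(G) = 26 - 17 + 2*1
V(G) = 9 + 2
V(G) = 11

11


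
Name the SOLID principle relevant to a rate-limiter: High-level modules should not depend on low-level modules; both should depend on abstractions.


This describes the Dependency Inversion Principle (DIP)

Dependency Inversion Principle (DIP)


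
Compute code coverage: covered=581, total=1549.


Coverage = covered / total * 100
Coverage = 581 / 1549 * 100
Coverage = 37.51%

37.51%


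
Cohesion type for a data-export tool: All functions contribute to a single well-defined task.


Reasoning: Best: single purpose
Type: Functional cohesion

Functional cohesion


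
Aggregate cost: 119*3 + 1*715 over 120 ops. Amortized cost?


Formula: Amortized cost = Total cost / Operations
Total cost = (119 * 3) + (1 * 715)
Total cost = 357 + 715 = 1072
Amortized = 1072 / 120 = 8.9333

8.9333


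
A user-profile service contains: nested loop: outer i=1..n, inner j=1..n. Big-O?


Reasoning: n iterations times n iterations
Complexity: O(n^2)

O(n^2)


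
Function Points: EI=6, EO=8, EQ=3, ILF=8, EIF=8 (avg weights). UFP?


UFP = EI*4 + EO*5 + EQ*4 + ILF*10 + EIF*7
UFP = 6*4 + 8*5 + 3*4 + 8*10 + 8*7
UFP = 24 + 40 + 12 + 80 + 56
UFP = 212

212


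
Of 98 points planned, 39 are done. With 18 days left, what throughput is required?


Formula: Required rate = Remaining points / Days left
Remaining = 98 - 39 = 59 points
Required rate = 59 / 18 = 3.28 points/day

3.28 points/day


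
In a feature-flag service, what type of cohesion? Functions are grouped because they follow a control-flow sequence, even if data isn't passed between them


Reasoning: Grouped by order of execution within a routine, not by data flow
Type: Procedural cohesion

Procedural cohesion


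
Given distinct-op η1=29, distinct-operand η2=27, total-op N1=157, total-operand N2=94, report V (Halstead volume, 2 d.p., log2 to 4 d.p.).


Formula: V = N * log2(η), where N = N1 + N2 and η = η1 + η2
η = 29 + 27 = 56
N = 157 + 94 = 251
log2(56) ≈ 5.8074
V = 251 * 5.8074 = 1457.66

1457.66


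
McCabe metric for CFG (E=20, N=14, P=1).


Formula: V(G) = E - N + 2P
V(G) = 20 - 14 + 2*1
V(G) = 6 + 2
V(G) = 8

8


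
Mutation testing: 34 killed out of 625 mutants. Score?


Mutation score = killed / total * 100
Mutation score = 34 / 625 * 100
Mutation score = 5.44%

5.44%


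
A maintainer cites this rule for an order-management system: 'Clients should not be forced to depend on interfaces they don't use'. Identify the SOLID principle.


This describes the Interface Segregation Principle (ISP)

Interface Segregation Principle (ISP)


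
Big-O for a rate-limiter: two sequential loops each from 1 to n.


Reasoning: sequential dominates: O(n) + O(n) = O(n)
Complexity: O(n)

O(n)


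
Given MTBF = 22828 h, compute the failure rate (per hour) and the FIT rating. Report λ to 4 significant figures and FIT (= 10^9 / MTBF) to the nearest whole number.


Formula: λ = 1 / MTBF; FIT = λ × 1e9 = 1e9 / MTBF
λ = 1 / 22828 ≈ 4.381e-05 failures/hour
FIT = 1e9 / 22828 ≈ 43806 failures per 1e9 hours (nearest whole number)

λ = 4.381e-05 /h, FIT = 43806


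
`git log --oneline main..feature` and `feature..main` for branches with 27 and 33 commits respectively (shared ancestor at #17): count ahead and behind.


Common ancestor: commit #17
feature commits after divergence: 27 - 17 = 10
main commits after divergence: 33 - 17 = 16
feature is 10 commits ahead of main
main is 16 commits ahead of feature

feature ahead: 10, main ahead: 16


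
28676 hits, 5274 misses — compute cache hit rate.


Formula: hit rate = hits / (hits + misses) * 100
hit rate = 28676 / (28676 + 5274) * 100
hit rate = 28676 / 33950 * 100
hit rate = 84.47%

84.47%


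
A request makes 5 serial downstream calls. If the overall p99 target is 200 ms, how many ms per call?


Formula: per_stage = total_budget / stages
per_stage = 200 / 5
per_stage = 40.0 ms

40.0 ms


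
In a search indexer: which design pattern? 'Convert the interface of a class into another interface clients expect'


This matches the Adapter pattern

Adapter


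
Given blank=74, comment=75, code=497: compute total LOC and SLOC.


Total LOC = blank + comment + code
Total LOC = 74 + 75 + 497 = 646
SLOC (source only) = code = 497

Total LOC: 646, SLOC: 497


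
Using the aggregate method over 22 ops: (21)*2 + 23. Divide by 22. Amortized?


Formula: Amortized cost = Total cost / Operations
Total cost = (21 * 2) + (1 * 23)
Total cost = 42 + 23 = 65
Amortized = 65 / 22 = 2.9545

2.9545


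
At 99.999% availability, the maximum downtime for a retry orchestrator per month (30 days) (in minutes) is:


Formula: allowed downtime = period * (100 - SLA) / 100
Period (month (30 days)) = 43200 minutes
Unavailability fraction = (100 - 99.999) / 100
Allowed downtime = 43200 * (100 - 99.999) / 100
Allowed downtime = 0.432 minutes

0.432 minutes


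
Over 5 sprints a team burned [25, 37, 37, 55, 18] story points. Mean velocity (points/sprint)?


Formula: Avg velocity = Total points / Number of sprints
Points: [25, 37, 37, 55, 18]
Sum = 25 + 37 + 37 + 55 + 18 = 172
Avg velocity = 172 / 5 = 34.4 points/sprint

34.4 points/sprint


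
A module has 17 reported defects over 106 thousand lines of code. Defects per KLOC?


Defect density = defects / KLOC
Defect density = 17 / 106
Defect density = 0.16 defects/KLOC

0.16 defects/KLOC


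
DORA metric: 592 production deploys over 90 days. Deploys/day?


Formula: deployments per day = releases / days
= 592 / 90
= 6.578 deploys/day
(equivalently, 46.04 deploys/week)

6.578 deploys/day


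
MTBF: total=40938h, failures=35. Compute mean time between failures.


Formula: MTBF = Total operating time / Number of failures
MTBF = 40938 / 35
MTBF = 1169.66 hours

1169.66 hours


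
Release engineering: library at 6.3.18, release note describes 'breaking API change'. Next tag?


Current: 6.3.18
Change category: 'breaking API change' → major bump
SemVer rule: major bump → increment MAJOR, reset MINOR and PATCH to 0
New: 7.0.0

7.0.0


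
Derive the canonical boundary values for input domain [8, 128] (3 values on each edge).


Range: [8, 128]
Boundaries: just below min, min, min+1, max-1, max, just above max
Values: [7, 8, 9, 127, 128, 129]

[7, 8, 9, 127, 128, 129]


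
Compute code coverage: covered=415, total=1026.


Coverage = covered / total * 100
Coverage = 415 / 1026 * 100
Coverage = 40.45%

40.45%


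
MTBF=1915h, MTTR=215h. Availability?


Availability = MTBF / (MTBF + MTTR)
Availability = 1915 / (1915 + 215)
Availability = 1915 / 2130
Availability = 89.9061%

89.9061%


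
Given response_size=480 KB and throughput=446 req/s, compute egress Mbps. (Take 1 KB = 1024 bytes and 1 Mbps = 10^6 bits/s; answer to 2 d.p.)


Formula: Mbps = payload_bytes * RPS * 8 / 1e6
Payload per request = 480 KB = 480 * 1024 = 491520 bytes
Total bytes/sec = 491520 * 446 = 219217920
Total bits/sec = 219217920 * 8 = 1753743360
Mbps = 1753743360 / 1e6 = 1753.74

1753.74 Mbps


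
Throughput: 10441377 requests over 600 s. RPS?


Formula: throughput = requests / seconds
throughput = 10441377 / 600
throughput = 17402.3 requests/second

17402.3 requests/second


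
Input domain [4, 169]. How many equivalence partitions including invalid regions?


Valid range: [4, 169]
Class 1: x < 4 — invalid
Class 2: 4 ≤ x ≤ 169 — valid
Class 3: x > 169 — invalid
Total equivalence classes: 3

3 equivalence classes


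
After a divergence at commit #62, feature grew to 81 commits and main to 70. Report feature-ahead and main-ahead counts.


Common ancestor: commit #62
feature commits after divergence: 81 - 62 = 19
main commits after divergence: 70 - 62 = 8
feature is 19 commits ahead of main
main is 8 commits ahead of feature

feature ahead: 19, main ahead: 8


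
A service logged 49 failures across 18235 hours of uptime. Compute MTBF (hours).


Formula: MTBF = Total operating time / Number of failures
MTBF = 18235 / 49
MTBF = 372.14 hours

372.14 hours


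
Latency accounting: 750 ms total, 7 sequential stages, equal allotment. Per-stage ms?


Formula: per_stage = total_budget / stages
per_stage = 750 / 7
per_stage = 107.14 ms

107.14 ms


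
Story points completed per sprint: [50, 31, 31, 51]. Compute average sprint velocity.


Formula: Avg velocity = Total points / Number of sprints
Points: [50, 31, 31, 51]
Sum = 50 + 31 + 31 + 51 = 163
Avg velocity = 163 / 4 = 40.75 points/sprint

40.75 points/sprint


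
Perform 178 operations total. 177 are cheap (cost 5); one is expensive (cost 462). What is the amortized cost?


Formula: Amortized cost = Total cost / Operations
Total cost = (177 * 5) + (1 * 462)
Total cost = 885 + 462 = 1347
Amortized = 1347 / 178 = 7.5674

7.5674


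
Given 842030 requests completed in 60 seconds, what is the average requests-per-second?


Formula: throughput = requests / seconds
throughput = 842030 / 60
throughput = 14033.83 requests/second

14033.83 requests/second


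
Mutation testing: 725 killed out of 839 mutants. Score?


Mutation score = killed / total * 100
Mutation score = 725 / 839 * 100
Mutation score = 86.41%

86.41%


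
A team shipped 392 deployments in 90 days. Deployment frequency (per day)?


Formula: deployments per day = releases / days
= 392 / 90
= 4.356 deploys/day
(equivalently, 30.49 deploys/week)

4.356 deploys/day


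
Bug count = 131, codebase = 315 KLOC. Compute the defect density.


Defect density = defects / KLOC
Defect density = 131 / 315
Defect density = 0.416 defects/KLOC

0.416 defects/KLOC


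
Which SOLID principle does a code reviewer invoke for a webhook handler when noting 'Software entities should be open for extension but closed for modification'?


This describes the Open/Closed Principle (OCP)

Open/Closed Principle (OCP)


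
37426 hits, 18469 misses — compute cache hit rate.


Formula: hit rate = hits / (hits + misses) * 100
hit rate = 37426 / (37426 + 18469) * 100
hit rate = 37426 / 55895 * 100
hit rate = 66.96%

66.96%


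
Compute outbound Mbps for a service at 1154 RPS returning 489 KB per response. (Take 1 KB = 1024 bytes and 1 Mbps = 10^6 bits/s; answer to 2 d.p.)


Formula: Mbps = payload_bytes * RPS * 8 / 1e6
Payload per request = 489 KB = 489 * 1024 = 500736 bytes
Total bytes/sec = 500736 * 1154 = 577849344
Total bits/sec = 577849344 * 8 = 4622794752
Mbps = 4622794752 / 1e6 = 4622.79

4622.79 Mbps


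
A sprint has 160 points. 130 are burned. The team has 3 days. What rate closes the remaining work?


Formula: Required rate = Remaining points / Days left
Remaining = 160 - 130 = 30 points
Required rate = 30 / 3 = 10.0 points/day

10.0 points/day


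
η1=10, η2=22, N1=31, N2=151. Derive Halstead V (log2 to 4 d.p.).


Formula: V = N * log2(η), where N = N1 + N2 and η = η1 + η2
η = 10 + 22 = 32
N = 31 + 151 = 182
log2(32) ≈ 5.0000
V = 182 * 5.0000 = 910.00

910.00


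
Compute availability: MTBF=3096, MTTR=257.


Availability = MTBF / (MTBF + MTTR)
Availability = 3096 / (3096 + 257)
Availability = 3096 / 3353
Availability = 92.3352%

92.3352%


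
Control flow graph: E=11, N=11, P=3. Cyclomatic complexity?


Formula: V(G) = E - N + 2P
V(G) = 11 - 11 + 2*3
V(G) = 0 + 6
V(G) = 6

6


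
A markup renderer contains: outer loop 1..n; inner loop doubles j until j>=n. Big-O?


Reasoning: linear outer times logarithmic inner
Complexity: O(n log n)

O(n log n)


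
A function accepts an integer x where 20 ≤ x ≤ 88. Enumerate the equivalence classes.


Valid range: [20, 88]
Class 1: x < 20 — invalid
Class 2: 20 ≤ x ≤ 88 — valid
Class 3: x > 88 — invalid
Total equivalence classes: 3

3 equivalence classes


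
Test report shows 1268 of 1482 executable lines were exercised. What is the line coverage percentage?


Coverage = covered / total * 100
Coverage = 1268 / 1482 * 100
Coverage = 85.56%

85.56%


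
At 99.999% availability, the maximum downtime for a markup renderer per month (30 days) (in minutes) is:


Formula: allowed downtime = period * (100 - SLA) / 100
Period (month (30 days)) = 43200 minutes
Unavailability fraction = (100 - 99.999) / 100
Allowed downtime = 43200 * (100 - 99.999) / 100
Allowed downtime = 0.432 minutes

0.432 minutes


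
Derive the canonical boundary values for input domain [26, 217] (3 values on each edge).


Range: [26, 217]
Boundaries: just below min, min, min+1, max-1, max, just above max
Values: [25, 26, 27, 216, 217, 218]

[25, 26, 27, 216, 217, 218]


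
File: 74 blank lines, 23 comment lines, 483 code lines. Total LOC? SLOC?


Total LOC = blank + comment + code
Total LOC = 74 + 23 + 483 = 580
SLOC (source only) = code = 483

Total LOC: 580, SLOC: 483


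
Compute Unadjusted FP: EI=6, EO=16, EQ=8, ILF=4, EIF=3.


UFP = EI*4 + EO*5 + EQ*4 + ILF*10 + EIF*7
UFP = 6*4 + 16*5 + 8*4 + 4*10 + 3*7
UFP = 24 + 80 + 32 + 40 + 21
UFP = 197

197


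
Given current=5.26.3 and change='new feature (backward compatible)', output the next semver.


Current: 5.26.3
Change category: 'new feature (backward compatible)' → minor bump
SemVer rule: minor bump → increment MINOR, reset PATCH to 0 (MAJOR unchanged)
New: 5.27.0

5.27.0


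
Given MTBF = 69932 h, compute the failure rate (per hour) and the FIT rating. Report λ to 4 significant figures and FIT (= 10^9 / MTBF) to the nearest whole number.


Formula: λ = 1 / MTBF; FIT = λ × 1e9 = 1e9 / MTBF
λ = 1 / 69932 ≈ 1.430e-05 failures/hour
FIT = 1e9 / 69932 ≈ 14300 failures per 1e9 hours (nearest whole number)

λ = 1.430e-05 /h, FIT = 14300


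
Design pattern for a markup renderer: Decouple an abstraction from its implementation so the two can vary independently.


This matches the Bridge pattern

Bridge
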